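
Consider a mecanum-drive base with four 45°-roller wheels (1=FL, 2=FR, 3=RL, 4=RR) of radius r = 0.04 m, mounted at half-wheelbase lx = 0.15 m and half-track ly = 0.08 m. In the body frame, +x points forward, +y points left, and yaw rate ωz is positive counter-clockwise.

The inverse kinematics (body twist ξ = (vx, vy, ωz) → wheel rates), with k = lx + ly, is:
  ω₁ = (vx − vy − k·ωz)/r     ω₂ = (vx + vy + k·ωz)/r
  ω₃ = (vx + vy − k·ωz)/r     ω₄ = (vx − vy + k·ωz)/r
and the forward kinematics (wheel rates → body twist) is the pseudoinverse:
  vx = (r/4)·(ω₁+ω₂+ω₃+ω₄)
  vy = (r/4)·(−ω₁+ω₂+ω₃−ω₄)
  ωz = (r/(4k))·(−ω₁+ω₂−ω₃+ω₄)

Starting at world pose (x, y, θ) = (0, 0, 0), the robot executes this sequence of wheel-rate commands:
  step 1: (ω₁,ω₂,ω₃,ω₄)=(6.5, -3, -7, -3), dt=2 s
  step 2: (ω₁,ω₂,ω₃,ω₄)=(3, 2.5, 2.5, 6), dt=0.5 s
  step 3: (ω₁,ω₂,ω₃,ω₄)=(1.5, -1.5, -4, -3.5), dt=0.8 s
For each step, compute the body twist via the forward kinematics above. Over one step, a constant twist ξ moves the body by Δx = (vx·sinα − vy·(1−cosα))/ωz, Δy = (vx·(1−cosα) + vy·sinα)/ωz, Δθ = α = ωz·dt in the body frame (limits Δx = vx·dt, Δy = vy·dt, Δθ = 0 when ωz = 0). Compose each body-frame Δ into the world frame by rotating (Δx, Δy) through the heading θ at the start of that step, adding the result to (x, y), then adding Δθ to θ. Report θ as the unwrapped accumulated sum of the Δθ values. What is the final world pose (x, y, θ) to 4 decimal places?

step 1: ξ=(vx,vy,ωz)=(-0.0650, -0.1350, -0.2391), dt=2.0 → body Δ=(-0.1884, -0.2293, -0.4783) → world pose (-0.1884, -0.2293, -0.4783)
step 2: ξ=(vx,vy,ωz)=(0.1400, -0.0400, 0.1304), dt=0.5 → body Δ=(0.0706, -0.0177, 0.0652) → world pose (-0.1339, -0.2775, -0.4130)
step 3: ξ=(vx,vy,ωz)=(-0.0750, -0.0350, -0.1087), dt=0.8 → body Δ=(-0.0611, -0.0254, -0.0870) → world pose (-0.2001, -0.2762, -0.5000)

(-0.2001, -0.2762, -0.5000)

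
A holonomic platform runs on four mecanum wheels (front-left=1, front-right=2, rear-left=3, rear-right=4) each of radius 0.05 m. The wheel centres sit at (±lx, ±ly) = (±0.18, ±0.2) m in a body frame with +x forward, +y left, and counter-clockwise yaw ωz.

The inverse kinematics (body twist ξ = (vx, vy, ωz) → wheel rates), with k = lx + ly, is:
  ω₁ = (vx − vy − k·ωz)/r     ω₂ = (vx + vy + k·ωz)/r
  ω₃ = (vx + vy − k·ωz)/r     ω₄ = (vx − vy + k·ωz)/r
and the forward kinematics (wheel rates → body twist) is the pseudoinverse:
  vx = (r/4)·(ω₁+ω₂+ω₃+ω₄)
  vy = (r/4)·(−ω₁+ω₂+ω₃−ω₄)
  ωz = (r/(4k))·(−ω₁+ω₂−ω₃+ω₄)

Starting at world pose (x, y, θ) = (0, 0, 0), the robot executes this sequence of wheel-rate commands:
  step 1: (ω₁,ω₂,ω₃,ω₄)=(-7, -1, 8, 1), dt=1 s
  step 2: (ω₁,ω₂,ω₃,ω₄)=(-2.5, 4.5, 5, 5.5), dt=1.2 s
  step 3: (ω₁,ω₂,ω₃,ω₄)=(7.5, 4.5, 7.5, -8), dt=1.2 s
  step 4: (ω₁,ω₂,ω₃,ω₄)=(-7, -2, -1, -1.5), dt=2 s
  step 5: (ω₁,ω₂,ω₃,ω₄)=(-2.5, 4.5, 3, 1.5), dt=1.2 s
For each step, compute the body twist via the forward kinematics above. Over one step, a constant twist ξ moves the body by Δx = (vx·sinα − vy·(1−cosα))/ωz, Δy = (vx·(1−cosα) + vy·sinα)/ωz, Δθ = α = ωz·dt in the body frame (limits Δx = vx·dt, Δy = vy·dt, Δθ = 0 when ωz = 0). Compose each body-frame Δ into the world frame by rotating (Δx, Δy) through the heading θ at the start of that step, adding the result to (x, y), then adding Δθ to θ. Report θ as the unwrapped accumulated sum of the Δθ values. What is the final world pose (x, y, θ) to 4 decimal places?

step 1: ξ=(vx,vy,ωz)=(0.0125, 0.1625, -0.0329), dt=1.0 → body Δ=(0.0152, 0.1623, -0.0329) → world pose (0.0152, 0.1623, -0.0329)
step 2: ξ=(vx,vy,ωz)=(0.1562, 0.0812, 0.2467), dt=1.2 → body Δ=(0.1704, 0.1236, 0.2961) → world pose (0.1896, 0.2802, 0.2632)
step 3: ξ=(vx,vy,ωz)=(0.1437, 0.1562, -0.6086), dt=1.2 → body Δ=(0.2230, 0.1110, -0.7303) → world pose (0.3761, 0.4455, -0.4671)
step 4: ξ=(vx,vy,ωz)=(-0.1438, 0.0688, 0.1480), dt=2.0 → body Δ=(-0.3035, 0.0933, 0.2961) → world pose (0.1471, 0.6654, -0.1711)
step 5: ξ=(vx,vy,ωz)=(0.0813, 0.1063, 0.1809), dt=1.2 → body Δ=(0.0829, 0.1370, 0.2171) → world pose (0.2521, 0.7863, 0.0461)

(0.2521, 0.7863, 0.0461)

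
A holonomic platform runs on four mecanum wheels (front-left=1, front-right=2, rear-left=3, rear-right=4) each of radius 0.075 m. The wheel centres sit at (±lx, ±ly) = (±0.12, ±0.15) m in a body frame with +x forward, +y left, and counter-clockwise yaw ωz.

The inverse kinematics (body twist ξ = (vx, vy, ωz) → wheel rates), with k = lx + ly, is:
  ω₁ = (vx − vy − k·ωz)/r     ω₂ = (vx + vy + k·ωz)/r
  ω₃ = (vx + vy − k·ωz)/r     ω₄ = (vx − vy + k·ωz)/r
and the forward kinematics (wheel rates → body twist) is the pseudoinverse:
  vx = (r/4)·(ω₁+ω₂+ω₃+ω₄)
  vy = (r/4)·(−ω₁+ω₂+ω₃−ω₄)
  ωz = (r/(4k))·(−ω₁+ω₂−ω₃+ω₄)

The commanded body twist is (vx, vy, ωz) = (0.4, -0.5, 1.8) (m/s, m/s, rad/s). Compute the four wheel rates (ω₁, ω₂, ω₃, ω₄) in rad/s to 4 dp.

(5.5200, 5.1467, -7.8133, 18.4800)

k = lx + ly = 0.12 + 0.15 = 0.2700;  k·ωz = 0.2700·1.8 = 0.4860
ω₁ (FL) = (vx − vy − k·ωz)/r = 0.4140/0.075 = 5.5200
ω₂ (FR) = (vx + vy + k·ωz)/r = 0.3860/0.075 = 5.1467
ω₃ (RL) = (vx + vy − k·ωz)/r = -0.5860/0.075 = -7.8133
ω₄ (RR) = (vx − vy + k·ωz)/r = 1.3860/0.075 = 18.4800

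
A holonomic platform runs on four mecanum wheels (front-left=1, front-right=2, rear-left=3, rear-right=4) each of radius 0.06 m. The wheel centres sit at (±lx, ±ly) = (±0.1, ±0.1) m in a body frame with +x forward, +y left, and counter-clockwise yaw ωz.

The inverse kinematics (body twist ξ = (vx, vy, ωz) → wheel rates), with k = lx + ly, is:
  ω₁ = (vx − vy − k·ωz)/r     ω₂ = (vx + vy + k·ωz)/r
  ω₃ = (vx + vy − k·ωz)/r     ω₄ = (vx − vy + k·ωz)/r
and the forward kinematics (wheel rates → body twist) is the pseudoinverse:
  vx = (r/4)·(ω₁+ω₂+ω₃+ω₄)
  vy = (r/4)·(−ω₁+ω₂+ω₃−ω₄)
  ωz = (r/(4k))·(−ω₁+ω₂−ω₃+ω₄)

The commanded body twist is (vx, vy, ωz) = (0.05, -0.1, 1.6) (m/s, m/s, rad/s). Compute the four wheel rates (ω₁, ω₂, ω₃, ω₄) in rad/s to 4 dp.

(-2.8333, 4.5000, -6.1667, 7.8333)

k = lx + ly = 0.1 + 0.1 = 0.2000;  k·ωz = 0.2000·1.6 = 0.3200
ω₁ (FL) = (vx − vy − k·ωz)/r = -0.1700/0.06 = -2.8333
ω₂ (FR) = (vx + vy + k·ωz)/r = 0.2700/0.06 = 4.5000
ω₃ (RL) = (vx + vy − k·ωz)/r = -0.3700/0.06 = -6.1667
ω₄ (RR) = (vx − vy + k·ωz)/r = 0.4700/0.06 = 7.8333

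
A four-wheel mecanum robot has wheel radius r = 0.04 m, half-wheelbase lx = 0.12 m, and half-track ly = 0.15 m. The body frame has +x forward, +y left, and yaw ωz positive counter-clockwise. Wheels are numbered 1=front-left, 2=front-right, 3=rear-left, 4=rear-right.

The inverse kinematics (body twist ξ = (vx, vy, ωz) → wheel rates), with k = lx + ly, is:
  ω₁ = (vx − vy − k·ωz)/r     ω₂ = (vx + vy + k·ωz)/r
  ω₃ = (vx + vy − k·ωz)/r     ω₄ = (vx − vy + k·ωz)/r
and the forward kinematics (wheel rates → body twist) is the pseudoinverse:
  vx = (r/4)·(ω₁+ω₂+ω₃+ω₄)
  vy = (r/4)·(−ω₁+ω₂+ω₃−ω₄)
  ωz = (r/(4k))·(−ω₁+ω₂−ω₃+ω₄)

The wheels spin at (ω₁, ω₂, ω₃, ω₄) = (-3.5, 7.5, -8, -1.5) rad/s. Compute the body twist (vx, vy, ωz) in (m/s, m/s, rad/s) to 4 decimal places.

k = lx + ly = 0.12 + 0.15 = 0.2700
ω₁+ω₂+ω₃+ω₄ = -5.5000  →  vx = (0.04/4)·-5.5000 = -0.0550
−ω₁+ω₂+ω₃−ω₄ = 4.5000  →  vy = (0.04/4)·4.5000 = 0.0450
−ω₁+ω₂−ω₃+ω₄ = 17.5000  →  ωz = (0.04/1.0800)·17.5000 = 0.6481

(-0.0550, 0.0450, 0.6481)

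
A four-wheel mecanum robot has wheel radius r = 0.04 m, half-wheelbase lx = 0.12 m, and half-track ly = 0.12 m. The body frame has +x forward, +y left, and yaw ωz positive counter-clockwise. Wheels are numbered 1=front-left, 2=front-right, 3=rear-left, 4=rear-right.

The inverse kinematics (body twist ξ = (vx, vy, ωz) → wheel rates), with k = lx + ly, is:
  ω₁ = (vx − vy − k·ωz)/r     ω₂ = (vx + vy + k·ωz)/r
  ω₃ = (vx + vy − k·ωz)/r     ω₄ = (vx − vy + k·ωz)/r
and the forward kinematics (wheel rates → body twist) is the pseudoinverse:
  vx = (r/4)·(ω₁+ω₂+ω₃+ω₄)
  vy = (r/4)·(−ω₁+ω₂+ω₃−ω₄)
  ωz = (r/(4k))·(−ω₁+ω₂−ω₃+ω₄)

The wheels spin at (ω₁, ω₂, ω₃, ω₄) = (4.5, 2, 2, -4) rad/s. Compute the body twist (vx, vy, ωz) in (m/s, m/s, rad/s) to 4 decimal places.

(0.0450, 0.0350, -0.3542)

k = lx + ly = 0.12 + 0.12 = 0.2400
ω₁+ω₂+ω₃+ω₄ = 4.5000  →  vx = (0.04/4)·4.5000 = 0.0450
−ω₁+ω₂+ω₃−ω₄ = 3.5000  →  vy = (0.04/4)·3.5000 = 0.0350
−ω₁+ω₂−ω₃+ω₄ = -8.5000  →  ωz = (0.04/0.9600)·-8.5000 = -0.3542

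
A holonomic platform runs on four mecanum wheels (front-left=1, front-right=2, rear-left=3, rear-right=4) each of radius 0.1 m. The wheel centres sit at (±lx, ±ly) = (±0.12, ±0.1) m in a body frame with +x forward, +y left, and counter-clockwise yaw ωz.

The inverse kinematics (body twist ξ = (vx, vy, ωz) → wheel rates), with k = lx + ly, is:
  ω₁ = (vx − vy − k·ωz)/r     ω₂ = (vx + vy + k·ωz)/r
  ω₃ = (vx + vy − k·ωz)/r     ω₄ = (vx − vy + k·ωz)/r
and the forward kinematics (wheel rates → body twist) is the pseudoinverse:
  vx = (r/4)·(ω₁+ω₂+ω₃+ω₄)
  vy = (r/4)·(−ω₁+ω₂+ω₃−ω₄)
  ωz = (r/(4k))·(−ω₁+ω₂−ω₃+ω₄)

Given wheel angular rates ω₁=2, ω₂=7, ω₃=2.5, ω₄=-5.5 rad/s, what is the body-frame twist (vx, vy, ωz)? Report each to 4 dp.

(0.1500, 0.3250, -0.3409)

k = lx + ly = 0.12 + 0.1 = 0.2200
ω₁+ω₂+ω₃+ω₄ = 6.0000  →  vx = (0.1/4)·6.0000 = 0.1500
−ω₁+ω₂+ω₃−ω₄ = 13.0000  →  vy = (0.1/4)·13.0000 = 0.3250
−ω₁+ω₂−ω₃+ω₄ = -3.0000  →  ωz = (0.1/0.8800)·-3.0000 = -0.3409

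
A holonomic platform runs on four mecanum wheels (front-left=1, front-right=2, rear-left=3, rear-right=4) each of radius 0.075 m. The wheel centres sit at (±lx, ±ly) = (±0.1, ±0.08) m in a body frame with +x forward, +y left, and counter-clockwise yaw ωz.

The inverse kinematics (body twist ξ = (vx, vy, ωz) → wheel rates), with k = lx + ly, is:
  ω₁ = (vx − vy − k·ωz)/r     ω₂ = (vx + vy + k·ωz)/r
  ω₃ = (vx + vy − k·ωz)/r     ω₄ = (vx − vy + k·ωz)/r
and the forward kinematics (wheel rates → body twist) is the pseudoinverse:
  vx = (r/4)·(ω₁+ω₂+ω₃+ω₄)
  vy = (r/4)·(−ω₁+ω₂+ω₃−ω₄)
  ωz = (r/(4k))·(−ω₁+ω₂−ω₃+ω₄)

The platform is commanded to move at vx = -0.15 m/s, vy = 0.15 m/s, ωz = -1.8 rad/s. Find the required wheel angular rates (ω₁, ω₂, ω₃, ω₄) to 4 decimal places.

(0.3200, -4.3200, 4.3200, -8.3200)

k = lx + ly = 0.1 + 0.08 = 0.1800;  k·ωz = 0.1800·-1.8 = -0.3240
ω₁ (FL) = (vx − vy − k·ωz)/r = 0.0240/0.075 = 0.3200
ω₂ (FR) = (vx + vy + k·ωz)/r = -0.3240/0.075 = -4.3200
ω₃ (RL) = (vx + vy − k·ωz)/r = 0.3240/0.075 = 4.3200
ω₄ (RR) = (vx − vy + k·ωz)/r = -0.6240/0.075 = -8.3200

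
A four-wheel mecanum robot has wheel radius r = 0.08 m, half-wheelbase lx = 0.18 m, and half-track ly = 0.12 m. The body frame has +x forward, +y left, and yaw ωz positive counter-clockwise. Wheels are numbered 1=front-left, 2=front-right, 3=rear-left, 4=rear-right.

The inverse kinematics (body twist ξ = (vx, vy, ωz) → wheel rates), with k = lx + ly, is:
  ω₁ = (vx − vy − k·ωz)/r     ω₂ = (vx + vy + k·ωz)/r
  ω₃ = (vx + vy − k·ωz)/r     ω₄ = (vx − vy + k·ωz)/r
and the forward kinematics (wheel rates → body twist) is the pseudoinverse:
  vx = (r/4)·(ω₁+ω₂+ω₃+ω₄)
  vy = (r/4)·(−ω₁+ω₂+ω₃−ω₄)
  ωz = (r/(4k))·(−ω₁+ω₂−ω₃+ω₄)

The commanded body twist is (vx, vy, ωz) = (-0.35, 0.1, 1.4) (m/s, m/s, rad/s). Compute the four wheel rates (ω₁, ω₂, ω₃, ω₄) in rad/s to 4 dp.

k = lx + ly = 0.18 + 0.12 = 0.3000;  k·ωz = 0.3000·1.4 = 0.4200
ω₁ (FL) = (vx − vy − k·ωz)/r = -0.8700/0.08 = -10.8750
ω₂ (FR) = (vx + vy + k·ωz)/r = 0.1700/0.08 = 2.1250
ω₃ (RL) = (vx + vy − k·ωz)/r = -0.6700/0.08 = -8.3750
ω₄ (RR) = (vx − vy + k·ωz)/r = -0.0300/0.08 = -0.3750

(-10.8750, 2.1250, -8.3750, -0.3750)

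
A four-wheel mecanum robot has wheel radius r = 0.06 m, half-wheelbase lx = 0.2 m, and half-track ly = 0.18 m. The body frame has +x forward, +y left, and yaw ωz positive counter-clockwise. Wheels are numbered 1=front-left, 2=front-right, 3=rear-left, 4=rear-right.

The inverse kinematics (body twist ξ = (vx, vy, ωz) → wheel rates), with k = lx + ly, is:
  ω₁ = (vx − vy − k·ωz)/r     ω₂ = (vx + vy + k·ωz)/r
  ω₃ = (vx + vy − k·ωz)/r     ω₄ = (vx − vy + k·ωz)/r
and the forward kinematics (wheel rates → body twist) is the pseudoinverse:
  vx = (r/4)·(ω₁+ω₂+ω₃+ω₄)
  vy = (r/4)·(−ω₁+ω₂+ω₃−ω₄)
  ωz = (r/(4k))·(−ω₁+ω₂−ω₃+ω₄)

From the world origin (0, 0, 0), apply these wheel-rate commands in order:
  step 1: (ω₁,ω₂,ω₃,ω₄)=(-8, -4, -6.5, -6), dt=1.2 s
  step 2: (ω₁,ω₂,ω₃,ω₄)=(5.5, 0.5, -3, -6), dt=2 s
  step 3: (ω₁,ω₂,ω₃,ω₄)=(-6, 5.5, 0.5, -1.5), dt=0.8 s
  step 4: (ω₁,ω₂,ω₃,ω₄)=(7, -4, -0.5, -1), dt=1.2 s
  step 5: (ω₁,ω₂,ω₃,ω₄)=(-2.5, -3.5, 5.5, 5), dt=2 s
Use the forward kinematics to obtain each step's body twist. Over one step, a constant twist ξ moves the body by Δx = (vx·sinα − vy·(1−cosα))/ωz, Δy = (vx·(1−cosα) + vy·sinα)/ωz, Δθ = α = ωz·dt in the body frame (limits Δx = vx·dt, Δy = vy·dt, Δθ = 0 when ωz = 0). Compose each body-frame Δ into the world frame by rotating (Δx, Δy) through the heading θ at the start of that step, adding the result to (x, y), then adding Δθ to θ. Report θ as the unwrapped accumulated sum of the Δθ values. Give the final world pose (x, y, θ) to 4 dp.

step 1: ξ=(vx,vy,ωz)=(-0.3675, 0.0525, 0.1776), dt=1.2 → body Δ=(-0.4444, 0.0157, 0.2132) → world pose (-0.4444, 0.0157, 0.2132)
step 2: ξ=(vx,vy,ωz)=(-0.0450, -0.0300, -0.3158), dt=2.0 → body Δ=(-0.1025, -0.0286, -0.6316) → world pose (-0.5384, -0.0339, -0.4184)
step 3: ξ=(vx,vy,ωz)=(-0.0225, 0.2025, 0.3750), dt=0.8 → body Δ=(-0.0418, 0.1569, 0.3000) → world pose (-0.5129, 0.1264, -0.1184)
step 4: ξ=(vx,vy,ωz)=(0.0225, -0.1575, -0.4539), dt=1.2 → body Δ=(-0.0245, -0.1870, -0.5447) → world pose (-0.5594, -0.0563, -0.6632)
step 5: ξ=(vx,vy,ωz)=(0.0675, -0.0075, -0.0592), dt=2.0 → body Δ=(0.1338, -0.0229, -0.1184) → world pose (-0.4681, -0.1568, -0.7816)

(-0.4681, -0.1568, -0.7816)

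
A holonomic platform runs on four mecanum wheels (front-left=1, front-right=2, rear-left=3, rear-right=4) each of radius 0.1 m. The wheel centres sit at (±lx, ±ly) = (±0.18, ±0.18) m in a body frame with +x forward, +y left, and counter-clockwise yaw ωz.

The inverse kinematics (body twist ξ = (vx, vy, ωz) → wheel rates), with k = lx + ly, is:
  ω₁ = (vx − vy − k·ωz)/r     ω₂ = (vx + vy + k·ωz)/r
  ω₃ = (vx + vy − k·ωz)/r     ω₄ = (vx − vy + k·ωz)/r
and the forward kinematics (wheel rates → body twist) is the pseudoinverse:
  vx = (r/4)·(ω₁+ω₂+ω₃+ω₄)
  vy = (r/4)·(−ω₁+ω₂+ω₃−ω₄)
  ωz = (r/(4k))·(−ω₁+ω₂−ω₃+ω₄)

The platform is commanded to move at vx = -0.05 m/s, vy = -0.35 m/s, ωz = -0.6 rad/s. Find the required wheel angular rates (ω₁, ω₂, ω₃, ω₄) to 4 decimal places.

k = lx + ly = 0.18 + 0.18 = 0.3600;  k·ωz = 0.3600·-0.6 = -0.2160
ω₁ (FL) = (vx − vy − k·ωz)/r = 0.5160/0.1 = 5.1600
ω₂ (FR) = (vx + vy + k·ωz)/r = -0.6160/0.1 = -6.1600
ω₃ (RL) = (vx + vy − k·ωz)/r = -0.1840/0.1 = -1.8400
ω₄ (RR) = (vx − vy + k·ωz)/r = 0.0840/0.1 = 0.8400

(5.1600, -6.1600, -1.8400, 0.8400)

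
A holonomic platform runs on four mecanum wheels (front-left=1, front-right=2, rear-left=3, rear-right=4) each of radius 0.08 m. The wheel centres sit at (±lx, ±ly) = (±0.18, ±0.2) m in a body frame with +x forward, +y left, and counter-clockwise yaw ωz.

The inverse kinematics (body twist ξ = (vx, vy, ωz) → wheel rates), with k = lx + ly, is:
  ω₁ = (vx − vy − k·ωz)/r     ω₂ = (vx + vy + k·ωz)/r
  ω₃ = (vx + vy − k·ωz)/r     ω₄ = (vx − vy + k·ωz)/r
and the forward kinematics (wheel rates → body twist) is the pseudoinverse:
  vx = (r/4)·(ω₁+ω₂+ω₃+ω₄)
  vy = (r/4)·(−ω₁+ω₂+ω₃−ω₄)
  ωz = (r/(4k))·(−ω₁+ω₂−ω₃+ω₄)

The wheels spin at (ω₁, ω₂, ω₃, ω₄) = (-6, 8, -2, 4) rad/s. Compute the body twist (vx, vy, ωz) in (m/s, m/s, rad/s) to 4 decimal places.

(0.0800, 0.1600, 1.0526)

k = lx + ly = 0.18 + 0.2 = 0.3800
ω₁+ω₂+ω₃+ω₄ = 4.0000  →  vx = (0.08/4)·4.0000 = 0.0800
−ω₁+ω₂+ω₃−ω₄ = 8.0000  →  vy = (0.08/4)·8.0000 = 0.1600
−ω₁+ω₂−ω₃+ω₄ = 20.0000  →  ωz = (0.08/1.5200)·20.0000 = 1.0526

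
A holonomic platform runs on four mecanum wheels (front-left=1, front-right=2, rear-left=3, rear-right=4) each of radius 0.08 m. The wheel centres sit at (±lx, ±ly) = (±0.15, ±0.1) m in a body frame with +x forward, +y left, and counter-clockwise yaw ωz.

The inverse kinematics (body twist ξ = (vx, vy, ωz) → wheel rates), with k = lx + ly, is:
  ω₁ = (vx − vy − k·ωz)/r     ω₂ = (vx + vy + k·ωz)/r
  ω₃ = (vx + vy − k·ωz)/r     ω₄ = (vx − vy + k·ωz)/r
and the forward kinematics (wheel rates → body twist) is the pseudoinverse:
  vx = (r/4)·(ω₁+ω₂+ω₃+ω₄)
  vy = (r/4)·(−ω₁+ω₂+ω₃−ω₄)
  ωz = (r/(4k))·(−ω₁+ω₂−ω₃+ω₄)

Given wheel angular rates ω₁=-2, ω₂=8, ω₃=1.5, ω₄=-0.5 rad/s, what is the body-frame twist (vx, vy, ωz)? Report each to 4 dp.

k = lx + ly = 0.15 + 0.1 = 0.2500
ω₁+ω₂+ω₃+ω₄ = 7.0000  →  vx = (0.08/4)·7.0000 = 0.1400
−ω₁+ω₂+ω₃−ω₄ = 12.0000  →  vy = (0.08/4)·12.0000 = 0.2400
−ω₁+ω₂−ω₃+ω₄ = 8.0000  →  ωz = (0.08/1.0000)·8.0000 = 0.6400

(0.1400, 0.2400, 0.6400)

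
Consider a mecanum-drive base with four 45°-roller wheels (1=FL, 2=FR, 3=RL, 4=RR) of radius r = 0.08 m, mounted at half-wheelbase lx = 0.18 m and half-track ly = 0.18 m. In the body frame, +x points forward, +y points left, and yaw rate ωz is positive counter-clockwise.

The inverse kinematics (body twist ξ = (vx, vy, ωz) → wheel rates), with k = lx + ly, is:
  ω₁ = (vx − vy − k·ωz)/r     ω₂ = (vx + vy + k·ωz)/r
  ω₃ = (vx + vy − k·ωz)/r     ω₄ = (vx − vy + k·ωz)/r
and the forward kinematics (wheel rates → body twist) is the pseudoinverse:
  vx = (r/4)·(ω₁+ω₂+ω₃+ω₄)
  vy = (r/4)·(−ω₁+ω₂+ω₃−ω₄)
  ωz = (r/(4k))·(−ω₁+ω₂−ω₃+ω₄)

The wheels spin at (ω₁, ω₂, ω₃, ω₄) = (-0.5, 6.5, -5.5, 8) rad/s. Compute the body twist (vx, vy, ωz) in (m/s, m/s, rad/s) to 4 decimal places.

(0.1700, -0.1300, 1.1389)

k = lx + ly = 0.18 + 0.18 = 0.3600
ω₁+ω₂+ω₃+ω₄ = 8.5000  →  vx = (0.08/4)·8.5000 = 0.1700
−ω₁+ω₂+ω₃−ω₄ = -6.5000  →  vy = (0.08/4)·-6.5000 = -0.1300
−ω₁+ω₂−ω₃+ω₄ = 20.5000  →  ωz = (0.08/1.4400)·20.5000 = 1.1389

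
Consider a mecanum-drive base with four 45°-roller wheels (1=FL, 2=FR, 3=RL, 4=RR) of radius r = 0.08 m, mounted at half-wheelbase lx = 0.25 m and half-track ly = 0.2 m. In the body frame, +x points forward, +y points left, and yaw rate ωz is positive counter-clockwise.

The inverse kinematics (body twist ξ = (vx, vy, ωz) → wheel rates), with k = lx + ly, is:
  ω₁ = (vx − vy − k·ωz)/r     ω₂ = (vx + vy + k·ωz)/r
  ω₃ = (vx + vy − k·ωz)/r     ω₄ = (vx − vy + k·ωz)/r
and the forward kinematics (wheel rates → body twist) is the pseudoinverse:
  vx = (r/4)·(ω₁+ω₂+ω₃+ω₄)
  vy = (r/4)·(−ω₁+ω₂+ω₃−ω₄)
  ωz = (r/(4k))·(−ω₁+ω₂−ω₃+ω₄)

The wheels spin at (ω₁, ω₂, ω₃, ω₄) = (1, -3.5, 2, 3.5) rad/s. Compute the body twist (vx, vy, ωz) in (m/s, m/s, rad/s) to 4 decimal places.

k = lx + ly = 0.25 + 0.2 = 0.4500
ω₁+ω₂+ω₃+ω₄ = 3.0000  →  vx = (0.08/4)·3.0000 = 0.0600
−ω₁+ω₂+ω₃−ω₄ = -6.0000  →  vy = (0.08/4)·-6.0000 = -0.1200
−ω₁+ω₂−ω₃+ω₄ = -3.0000  →  ωz = (0.08/1.8000)·-3.0000 = -0.1333

(0.0600, -0.1200, -0.1333)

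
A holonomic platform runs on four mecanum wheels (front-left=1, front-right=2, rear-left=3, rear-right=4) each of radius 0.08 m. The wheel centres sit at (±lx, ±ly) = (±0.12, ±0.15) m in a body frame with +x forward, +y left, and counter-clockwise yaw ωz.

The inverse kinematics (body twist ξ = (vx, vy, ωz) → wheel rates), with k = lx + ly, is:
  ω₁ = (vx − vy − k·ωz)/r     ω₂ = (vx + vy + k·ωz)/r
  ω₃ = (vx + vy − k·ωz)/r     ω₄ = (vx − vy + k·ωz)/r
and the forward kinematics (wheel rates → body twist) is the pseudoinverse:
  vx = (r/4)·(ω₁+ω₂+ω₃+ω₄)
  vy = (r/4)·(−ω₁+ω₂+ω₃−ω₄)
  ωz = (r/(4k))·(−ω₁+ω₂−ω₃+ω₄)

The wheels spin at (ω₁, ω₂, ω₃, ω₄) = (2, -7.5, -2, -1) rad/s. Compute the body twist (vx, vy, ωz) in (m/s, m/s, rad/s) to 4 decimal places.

(-0.1700, -0.2100, -0.6296)

k = lx + ly = 0.12 + 0.15 = 0.2700
ω₁+ω₂+ω₃+ω₄ = -8.5000  →  vx = (0.08/4)·-8.5000 = -0.1700
−ω₁+ω₂+ω₃−ω₄ = -10.5000  →  vy = (0.08/4)·-10.5000 = -0.2100
−ω₁+ω₂−ω₃+ω₄ = -8.5000  →  ωz = (0.08/1.0800)·-8.5000 = -0.6296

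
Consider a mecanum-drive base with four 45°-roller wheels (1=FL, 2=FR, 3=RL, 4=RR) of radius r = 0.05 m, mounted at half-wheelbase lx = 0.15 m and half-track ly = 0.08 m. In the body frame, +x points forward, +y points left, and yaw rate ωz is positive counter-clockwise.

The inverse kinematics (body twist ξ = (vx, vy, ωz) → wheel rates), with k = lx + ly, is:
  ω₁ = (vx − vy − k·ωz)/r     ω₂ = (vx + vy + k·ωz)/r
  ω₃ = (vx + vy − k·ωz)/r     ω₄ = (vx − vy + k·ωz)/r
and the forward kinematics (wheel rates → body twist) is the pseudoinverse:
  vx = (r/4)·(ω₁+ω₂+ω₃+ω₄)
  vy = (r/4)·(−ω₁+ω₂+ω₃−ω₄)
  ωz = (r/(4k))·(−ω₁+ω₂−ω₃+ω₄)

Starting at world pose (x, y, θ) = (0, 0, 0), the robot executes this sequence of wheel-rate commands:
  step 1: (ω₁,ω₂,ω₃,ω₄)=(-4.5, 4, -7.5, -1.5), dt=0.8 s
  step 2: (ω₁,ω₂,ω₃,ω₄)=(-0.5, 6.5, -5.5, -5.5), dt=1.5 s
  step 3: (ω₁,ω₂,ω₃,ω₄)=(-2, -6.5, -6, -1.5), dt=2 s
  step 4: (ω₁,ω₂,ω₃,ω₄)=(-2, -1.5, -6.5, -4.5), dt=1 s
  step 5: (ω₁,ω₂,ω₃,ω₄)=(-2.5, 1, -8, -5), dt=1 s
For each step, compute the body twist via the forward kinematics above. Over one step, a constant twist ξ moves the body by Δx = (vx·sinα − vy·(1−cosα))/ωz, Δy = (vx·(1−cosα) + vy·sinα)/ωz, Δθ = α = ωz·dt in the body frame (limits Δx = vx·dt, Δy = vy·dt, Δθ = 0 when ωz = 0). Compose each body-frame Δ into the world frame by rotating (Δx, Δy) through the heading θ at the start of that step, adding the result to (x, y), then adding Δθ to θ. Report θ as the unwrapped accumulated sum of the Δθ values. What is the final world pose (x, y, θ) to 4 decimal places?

(-0.2427, -0.8125, 1.6902)

step 1: ξ=(vx,vy,ωz)=(-0.1187, 0.0313, 0.7880), dt=0.8 → body Δ=(-0.0965, -0.0056, 0.6304) → world pose (-0.0965, -0.0056, 0.6304)
step 2: ξ=(vx,vy,ωz)=(-0.0625, 0.0875, 0.3804), dt=1.5 → body Δ=(-0.1252, 0.0982, 0.5707) → world pose (-0.2555, -0.0001, 1.2011)
step 3: ξ=(vx,vy,ωz)=(-0.2000, -0.1125, 0.0000), dt=2.0 → body Δ=(-0.4000, -0.2250, 0.0000) → world pose (-0.1902, -0.4543, 1.2011)
step 4: ξ=(vx,vy,ωz)=(-0.1813, -0.0188, 0.1359), dt=1.0 → body Δ=(-0.1794, -0.0310, 0.1359) → world pose (-0.2262, -0.6328, 1.3370)
step 5: ξ=(vx,vy,ωz)=(-0.1812, 0.0062, 0.3533), dt=1.0 → body Δ=(-0.1786, -0.0256, 0.3533) → world pose (-0.2427, -0.8125, 1.6902)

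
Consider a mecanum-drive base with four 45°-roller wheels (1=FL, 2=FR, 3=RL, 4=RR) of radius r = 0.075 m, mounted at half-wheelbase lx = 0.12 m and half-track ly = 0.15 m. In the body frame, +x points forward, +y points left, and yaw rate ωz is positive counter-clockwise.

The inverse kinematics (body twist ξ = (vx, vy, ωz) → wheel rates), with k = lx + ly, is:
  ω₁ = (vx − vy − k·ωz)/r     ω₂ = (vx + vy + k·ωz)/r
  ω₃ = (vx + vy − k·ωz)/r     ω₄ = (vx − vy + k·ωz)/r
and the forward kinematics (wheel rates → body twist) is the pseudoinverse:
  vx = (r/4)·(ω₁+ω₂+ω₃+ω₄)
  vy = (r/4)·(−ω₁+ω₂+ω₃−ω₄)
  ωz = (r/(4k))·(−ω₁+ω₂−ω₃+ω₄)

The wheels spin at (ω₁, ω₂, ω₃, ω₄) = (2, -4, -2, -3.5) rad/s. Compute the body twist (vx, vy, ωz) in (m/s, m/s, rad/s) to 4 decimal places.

(-0.1406, -0.0844, -0.5208)

k = lx + ly = 0.12 + 0.15 = 0.2700
ω₁+ω₂+ω₃+ω₄ = -7.5000  →  vx = (0.075/4)·-7.5000 = -0.1406
−ω₁+ω₂+ω₃−ω₄ = -4.5000  →  vy = (0.075/4)·-4.5000 = -0.0844
−ω₁+ω₂−ω₃+ω₄ = -7.5000  →  ωz = (0.075/1.0800)·-7.5000 = -0.5208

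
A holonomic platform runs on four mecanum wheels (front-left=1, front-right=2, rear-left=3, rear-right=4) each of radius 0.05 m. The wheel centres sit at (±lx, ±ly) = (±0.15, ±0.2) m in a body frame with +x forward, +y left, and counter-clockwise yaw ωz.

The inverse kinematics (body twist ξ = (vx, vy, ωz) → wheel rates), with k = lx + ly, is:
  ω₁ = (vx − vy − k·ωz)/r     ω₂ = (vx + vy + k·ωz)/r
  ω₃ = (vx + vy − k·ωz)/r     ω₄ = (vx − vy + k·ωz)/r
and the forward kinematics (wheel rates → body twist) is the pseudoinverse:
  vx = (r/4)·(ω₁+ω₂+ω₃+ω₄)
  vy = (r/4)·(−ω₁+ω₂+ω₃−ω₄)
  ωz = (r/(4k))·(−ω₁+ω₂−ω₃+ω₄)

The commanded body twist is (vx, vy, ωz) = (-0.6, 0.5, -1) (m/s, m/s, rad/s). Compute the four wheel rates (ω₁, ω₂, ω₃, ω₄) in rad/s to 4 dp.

(-15.0000, -9.0000, 5.0000, -29.0000)

k = lx + ly = 0.15 + 0.2 = 0.3500;  k·ωz = 0.3500·-1 = -0.3500
ω₁ (FL) = (vx − vy − k·ωz)/r = -0.7500/0.05 = -15.0000
ω₂ (FR) = (vx + vy + k·ωz)/r = -0.4500/0.05 = -9.0000
ω₃ (RL) = (vx + vy − k·ωz)/r = 0.2500/0.05 = 5.0000
ω₄ (RR) = (vx − vy + k·ωz)/r = -1.4500/0.05 = -29.0000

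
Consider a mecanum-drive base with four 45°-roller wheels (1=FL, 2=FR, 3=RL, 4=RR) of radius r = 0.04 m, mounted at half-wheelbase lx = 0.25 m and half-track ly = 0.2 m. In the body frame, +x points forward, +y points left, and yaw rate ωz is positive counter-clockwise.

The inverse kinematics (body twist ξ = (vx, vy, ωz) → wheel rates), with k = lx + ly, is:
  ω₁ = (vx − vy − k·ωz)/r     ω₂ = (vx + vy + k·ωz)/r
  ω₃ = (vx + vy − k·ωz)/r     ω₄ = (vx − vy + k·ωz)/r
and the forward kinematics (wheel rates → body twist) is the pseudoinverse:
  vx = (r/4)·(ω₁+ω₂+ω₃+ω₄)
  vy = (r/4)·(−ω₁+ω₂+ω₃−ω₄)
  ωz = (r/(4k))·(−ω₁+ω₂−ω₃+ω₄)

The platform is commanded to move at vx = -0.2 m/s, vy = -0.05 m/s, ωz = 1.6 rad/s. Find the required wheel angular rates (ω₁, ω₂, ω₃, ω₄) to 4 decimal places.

(-21.7500, 11.7500, -24.2500, 14.2500)

k = lx + ly = 0.25 + 0.2 = 0.4500;  k·ωz = 0.4500·1.6 = 0.7200
ω₁ (FL) = (vx − vy − k·ωz)/r = -0.8700/0.04 = -21.7500
ω₂ (FR) = (vx + vy + k·ωz)/r = 0.4700/0.04 = 11.7500
ω₃ (RL) = (vx + vy − k·ωz)/r = -0.9700/0.04 = -24.2500
ω₄ (RR) = (vx − vy + k·ωz)/r = 0.5700/0.04 = 14.2500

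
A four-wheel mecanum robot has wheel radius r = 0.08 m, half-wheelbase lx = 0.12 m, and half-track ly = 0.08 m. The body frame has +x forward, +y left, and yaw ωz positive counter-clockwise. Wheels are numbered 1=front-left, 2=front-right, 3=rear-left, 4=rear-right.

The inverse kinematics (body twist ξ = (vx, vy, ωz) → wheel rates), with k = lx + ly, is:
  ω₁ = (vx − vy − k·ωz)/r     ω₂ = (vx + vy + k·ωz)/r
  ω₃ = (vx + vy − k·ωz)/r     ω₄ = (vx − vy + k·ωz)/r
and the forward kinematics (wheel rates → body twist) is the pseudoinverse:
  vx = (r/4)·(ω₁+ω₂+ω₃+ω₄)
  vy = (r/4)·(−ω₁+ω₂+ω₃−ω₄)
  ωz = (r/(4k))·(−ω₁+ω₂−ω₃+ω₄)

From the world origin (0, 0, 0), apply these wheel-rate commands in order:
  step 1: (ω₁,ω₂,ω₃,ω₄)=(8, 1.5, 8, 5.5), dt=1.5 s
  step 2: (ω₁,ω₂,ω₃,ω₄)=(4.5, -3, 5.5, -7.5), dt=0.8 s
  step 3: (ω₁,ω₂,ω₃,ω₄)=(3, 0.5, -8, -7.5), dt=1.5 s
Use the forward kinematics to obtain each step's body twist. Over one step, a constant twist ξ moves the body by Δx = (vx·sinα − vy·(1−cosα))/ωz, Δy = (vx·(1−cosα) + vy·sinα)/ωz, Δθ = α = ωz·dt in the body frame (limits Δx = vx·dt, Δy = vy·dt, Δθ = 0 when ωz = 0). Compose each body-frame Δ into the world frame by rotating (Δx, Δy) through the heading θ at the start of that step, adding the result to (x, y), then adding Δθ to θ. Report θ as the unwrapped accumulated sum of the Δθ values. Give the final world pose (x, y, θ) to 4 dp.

(0.8566, -0.4340, -3.2900)

step 1: ξ=(vx,vy,ωz)=(0.4600, -0.0800, -0.9000), dt=1.5 → body Δ=(0.4293, -0.4859, -1.3500) → world pose (0.4293, -0.4859, -1.3500)
step 2: ξ=(vx,vy,ωz)=(-0.0100, 0.1100, -2.0500), dt=0.8 → body Δ=(0.0525, 0.0587, -1.6400) → world pose (0.4981, -0.5243, -2.9900)
step 3: ξ=(vx,vy,ωz)=(-0.2400, -0.0600, -0.2000), dt=1.5 → body Δ=(-0.3680, -0.0351, -0.3000) → world pose (0.8566, -0.4340, -3.2900)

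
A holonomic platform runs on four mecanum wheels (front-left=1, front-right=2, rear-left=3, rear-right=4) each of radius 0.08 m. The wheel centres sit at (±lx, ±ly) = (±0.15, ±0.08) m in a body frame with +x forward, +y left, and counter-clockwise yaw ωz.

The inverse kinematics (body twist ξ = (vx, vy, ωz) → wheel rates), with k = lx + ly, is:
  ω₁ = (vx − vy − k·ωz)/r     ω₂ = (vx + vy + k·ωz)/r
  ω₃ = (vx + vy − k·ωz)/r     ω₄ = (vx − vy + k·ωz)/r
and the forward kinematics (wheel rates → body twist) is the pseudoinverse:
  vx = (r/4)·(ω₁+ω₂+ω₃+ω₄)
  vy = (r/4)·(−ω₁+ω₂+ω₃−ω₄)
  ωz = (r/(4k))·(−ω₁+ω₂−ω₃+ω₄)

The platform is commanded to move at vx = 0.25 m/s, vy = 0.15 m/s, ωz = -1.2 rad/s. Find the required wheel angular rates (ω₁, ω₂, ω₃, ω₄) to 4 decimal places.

(4.7000, 1.5500, 8.4500, -2.2000)

k = lx + ly = 0.15 + 0.08 = 0.2300;  k·ωz = 0.2300·-1.2 = -0.2760
ω₁ (FL) = (vx − vy − k·ωz)/r = 0.3760/0.08 = 4.7000
ω₂ (FR) = (vx + vy + k·ωz)/r = 0.1240/0.08 = 1.5500
ω₃ (RL) = (vx + vy − k·ωz)/r = 0.6760/0.08 = 8.4500
ω₄ (RR) = (vx − vy + k·ωz)/r = -0.1760/0.08 = -2.2000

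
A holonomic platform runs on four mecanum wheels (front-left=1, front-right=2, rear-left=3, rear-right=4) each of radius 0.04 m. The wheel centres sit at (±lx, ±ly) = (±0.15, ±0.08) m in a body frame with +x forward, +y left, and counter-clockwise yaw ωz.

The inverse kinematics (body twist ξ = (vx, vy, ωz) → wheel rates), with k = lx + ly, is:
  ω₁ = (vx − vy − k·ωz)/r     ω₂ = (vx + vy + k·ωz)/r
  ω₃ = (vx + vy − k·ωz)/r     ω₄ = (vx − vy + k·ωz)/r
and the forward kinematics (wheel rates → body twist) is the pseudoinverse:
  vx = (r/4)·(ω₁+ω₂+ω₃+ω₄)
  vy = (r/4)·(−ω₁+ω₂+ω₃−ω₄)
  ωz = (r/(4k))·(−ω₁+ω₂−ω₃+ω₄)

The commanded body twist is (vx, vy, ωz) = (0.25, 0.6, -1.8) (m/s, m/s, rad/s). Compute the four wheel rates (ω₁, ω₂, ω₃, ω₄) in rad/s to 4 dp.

k = lx + ly = 0.15 + 0.08 = 0.2300;  k·ωz = 0.2300·-1.8 = -0.4140
ω₁ (FL) = (vx − vy − k·ωz)/r = 0.0640/0.04 = 1.6000
ω₂ (FR) = (vx + vy + k·ωz)/r = 0.4360/0.04 = 10.9000
ω₃ (RL) = (vx + vy − k·ωz)/r = 1.2640/0.04 = 31.6000
ω₄ (RR) = (vx − vy + k·ωz)/r = -0.7640/0.04 = -19.1000

(1.6000, 10.9000, 31.6000, -19.1000)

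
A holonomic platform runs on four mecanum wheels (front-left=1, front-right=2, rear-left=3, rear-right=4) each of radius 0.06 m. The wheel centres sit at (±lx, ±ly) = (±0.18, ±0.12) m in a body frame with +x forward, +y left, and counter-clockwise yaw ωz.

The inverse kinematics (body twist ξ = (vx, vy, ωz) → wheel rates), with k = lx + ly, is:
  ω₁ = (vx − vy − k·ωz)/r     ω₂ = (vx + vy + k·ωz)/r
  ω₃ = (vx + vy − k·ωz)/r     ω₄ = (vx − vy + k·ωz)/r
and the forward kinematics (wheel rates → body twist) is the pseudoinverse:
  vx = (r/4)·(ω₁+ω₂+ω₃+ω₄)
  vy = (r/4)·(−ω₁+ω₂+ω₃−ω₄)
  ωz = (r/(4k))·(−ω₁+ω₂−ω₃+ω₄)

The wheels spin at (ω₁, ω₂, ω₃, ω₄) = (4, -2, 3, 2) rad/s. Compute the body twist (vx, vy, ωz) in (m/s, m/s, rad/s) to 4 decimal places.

(0.1050, -0.0750, -0.3500)

k = lx + ly = 0.18 + 0.12 = 0.3000
ω₁+ω₂+ω₃+ω₄ = 7.0000  →  vx = (0.06/4)·7.0000 = 0.1050
−ω₁+ω₂+ω₃−ω₄ = -5.0000  →  vy = (0.06/4)·-5.0000 = -0.0750
−ω₁+ω₂−ω₃+ω₄ = -7.0000  →  ωz = (0.06/1.2000)·-7.0000 = -0.3500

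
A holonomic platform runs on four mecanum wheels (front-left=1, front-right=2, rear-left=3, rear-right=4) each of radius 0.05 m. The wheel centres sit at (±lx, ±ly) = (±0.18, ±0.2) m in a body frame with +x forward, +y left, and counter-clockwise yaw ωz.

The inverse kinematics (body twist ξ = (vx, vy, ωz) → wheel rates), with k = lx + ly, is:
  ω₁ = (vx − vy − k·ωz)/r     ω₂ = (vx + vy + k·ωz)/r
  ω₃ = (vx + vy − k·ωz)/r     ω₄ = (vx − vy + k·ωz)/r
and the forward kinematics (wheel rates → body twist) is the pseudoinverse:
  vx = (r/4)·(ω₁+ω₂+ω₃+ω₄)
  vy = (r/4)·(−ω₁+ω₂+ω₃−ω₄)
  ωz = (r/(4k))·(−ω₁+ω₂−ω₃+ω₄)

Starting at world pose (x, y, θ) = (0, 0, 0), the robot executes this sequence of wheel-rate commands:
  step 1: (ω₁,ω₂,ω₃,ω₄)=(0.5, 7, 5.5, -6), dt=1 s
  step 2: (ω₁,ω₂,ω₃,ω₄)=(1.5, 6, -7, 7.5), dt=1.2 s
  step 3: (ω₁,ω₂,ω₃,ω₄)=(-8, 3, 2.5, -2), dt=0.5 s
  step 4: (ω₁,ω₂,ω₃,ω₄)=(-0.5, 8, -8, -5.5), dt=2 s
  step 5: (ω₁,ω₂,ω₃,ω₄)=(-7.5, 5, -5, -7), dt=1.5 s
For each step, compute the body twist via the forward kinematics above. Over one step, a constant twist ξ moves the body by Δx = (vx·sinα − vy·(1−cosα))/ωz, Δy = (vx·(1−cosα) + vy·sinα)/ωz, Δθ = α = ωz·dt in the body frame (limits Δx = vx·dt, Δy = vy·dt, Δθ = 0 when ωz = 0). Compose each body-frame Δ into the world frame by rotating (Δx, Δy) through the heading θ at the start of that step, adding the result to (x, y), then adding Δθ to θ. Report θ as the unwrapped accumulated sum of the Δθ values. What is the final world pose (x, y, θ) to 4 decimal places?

(-0.2690, -0.1915, 1.9342)

step 1: ξ=(vx,vy,ωz)=(0.0875, 0.2250, -0.1645), dt=1.0 → body Δ=(0.1056, 0.2168, -0.1645) → world pose (0.1056, 0.2168, -0.1645)
step 2: ξ=(vx,vy,ωz)=(0.1000, -0.1250, 0.6250), dt=1.2 → body Δ=(0.1627, -0.0934, 0.7500) → world pose (0.2508, 0.0980, 0.5855)
step 3: ξ=(vx,vy,ωz)=(-0.0563, 0.1938, 0.2138), dt=0.5 → body Δ=(-0.0332, 0.0952, 0.1069) → world pose (0.1705, 0.1590, 0.6924)
step 4: ξ=(vx,vy,ωz)=(-0.0750, 0.0750, 0.3618), dt=2.0 → body Δ=(-0.1892, 0.0853, 0.7237) → world pose (-0.0296, 0.1039, 1.4161)
step 5: ξ=(vx,vy,ωz)=(-0.1813, 0.1813, 0.3454), dt=1.5 → body Δ=(-0.3287, 0.1910, 0.5181) → world pose (-0.2690, -0.1915, 1.9342)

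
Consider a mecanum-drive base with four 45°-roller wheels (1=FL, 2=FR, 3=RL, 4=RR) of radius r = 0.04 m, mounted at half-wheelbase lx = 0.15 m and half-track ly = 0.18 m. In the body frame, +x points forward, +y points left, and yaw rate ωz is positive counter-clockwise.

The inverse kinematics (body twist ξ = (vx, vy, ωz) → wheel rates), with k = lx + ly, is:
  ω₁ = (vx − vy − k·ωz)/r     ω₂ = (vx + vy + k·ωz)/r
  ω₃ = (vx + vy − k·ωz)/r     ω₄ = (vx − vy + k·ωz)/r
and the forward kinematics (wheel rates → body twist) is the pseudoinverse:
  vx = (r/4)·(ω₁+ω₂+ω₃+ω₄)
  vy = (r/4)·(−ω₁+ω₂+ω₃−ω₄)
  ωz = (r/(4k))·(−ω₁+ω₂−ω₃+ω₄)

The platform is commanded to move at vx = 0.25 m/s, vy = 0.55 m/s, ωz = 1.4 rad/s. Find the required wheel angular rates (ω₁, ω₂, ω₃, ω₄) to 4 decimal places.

(-19.0500, 31.5500, 8.4500, 4.0500)

k = lx + ly = 0.15 + 0.18 = 0.3300;  k·ωz = 0.3300·1.4 = 0.4620
ω₁ (FL) = (vx − vy − k·ωz)/r = -0.7620/0.04 = -19.0500
ω₂ (FR) = (vx + vy + k·ωz)/r = 1.2620/0.04 = 31.5500
ω₃ (RL) = (vx + vy − k·ωz)/r = 0.3380/0.04 = 8.4500
ω₄ (RR) = (vx − vy + k·ωz)/r = 0.1620/0.04 = 4.0500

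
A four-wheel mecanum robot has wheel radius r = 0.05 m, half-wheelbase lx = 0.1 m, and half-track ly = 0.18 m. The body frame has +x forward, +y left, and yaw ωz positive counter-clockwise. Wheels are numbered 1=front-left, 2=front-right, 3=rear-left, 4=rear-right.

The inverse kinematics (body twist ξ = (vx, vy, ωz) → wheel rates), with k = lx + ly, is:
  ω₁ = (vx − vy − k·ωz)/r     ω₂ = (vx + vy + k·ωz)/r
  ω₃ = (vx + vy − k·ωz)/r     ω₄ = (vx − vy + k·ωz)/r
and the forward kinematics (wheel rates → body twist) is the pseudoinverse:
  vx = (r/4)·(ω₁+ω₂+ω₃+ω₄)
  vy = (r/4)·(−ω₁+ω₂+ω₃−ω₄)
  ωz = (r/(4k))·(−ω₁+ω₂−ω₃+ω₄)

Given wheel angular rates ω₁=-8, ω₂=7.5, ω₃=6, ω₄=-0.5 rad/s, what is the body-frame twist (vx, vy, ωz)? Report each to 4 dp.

(0.0625, 0.2750, 0.4018)

k = lx + ly = 0.1 + 0.18 = 0.2800
ω₁+ω₂+ω₃+ω₄ = 5.0000  →  vx = (0.05/4)·5.0000 = 0.0625
−ω₁+ω₂+ω₃−ω₄ = 22.0000  →  vy = (0.05/4)·22.0000 = 0.2750
−ω₁+ω₂−ω₃+ω₄ = 9.0000  →  ωz = (0.05/1.1200)·9.0000 = 0.4018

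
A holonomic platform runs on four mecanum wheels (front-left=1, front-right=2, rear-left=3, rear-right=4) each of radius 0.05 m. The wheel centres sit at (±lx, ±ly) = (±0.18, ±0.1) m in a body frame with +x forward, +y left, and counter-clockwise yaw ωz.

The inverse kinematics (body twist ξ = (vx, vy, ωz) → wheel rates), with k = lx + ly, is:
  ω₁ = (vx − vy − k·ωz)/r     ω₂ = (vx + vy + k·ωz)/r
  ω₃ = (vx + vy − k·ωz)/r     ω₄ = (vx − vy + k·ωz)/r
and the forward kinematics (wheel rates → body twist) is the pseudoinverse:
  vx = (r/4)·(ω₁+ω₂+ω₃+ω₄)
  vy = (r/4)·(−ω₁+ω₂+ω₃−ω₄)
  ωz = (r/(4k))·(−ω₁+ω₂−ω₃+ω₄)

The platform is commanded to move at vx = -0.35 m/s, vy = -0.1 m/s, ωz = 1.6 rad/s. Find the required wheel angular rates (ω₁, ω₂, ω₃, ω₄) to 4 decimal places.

(-13.9600, -0.0400, -17.9600, 3.9600)

k = lx + ly = 0.18 + 0.1 = 0.2800;  k·ωz = 0.2800·1.6 = 0.4480
ω₁ (FL) = (vx − vy − k·ωz)/r = -0.6980/0.05 = -13.9600
ω₂ (FR) = (vx + vy + k·ωz)/r = -0.0020/0.05 = -0.0400
ω₃ (RL) = (vx + vy − k·ωz)/r = -0.8980/0.05 = -17.9600
ω₄ (RR) = (vx − vy + k·ωz)/r = 0.1980/0.05 = 3.9600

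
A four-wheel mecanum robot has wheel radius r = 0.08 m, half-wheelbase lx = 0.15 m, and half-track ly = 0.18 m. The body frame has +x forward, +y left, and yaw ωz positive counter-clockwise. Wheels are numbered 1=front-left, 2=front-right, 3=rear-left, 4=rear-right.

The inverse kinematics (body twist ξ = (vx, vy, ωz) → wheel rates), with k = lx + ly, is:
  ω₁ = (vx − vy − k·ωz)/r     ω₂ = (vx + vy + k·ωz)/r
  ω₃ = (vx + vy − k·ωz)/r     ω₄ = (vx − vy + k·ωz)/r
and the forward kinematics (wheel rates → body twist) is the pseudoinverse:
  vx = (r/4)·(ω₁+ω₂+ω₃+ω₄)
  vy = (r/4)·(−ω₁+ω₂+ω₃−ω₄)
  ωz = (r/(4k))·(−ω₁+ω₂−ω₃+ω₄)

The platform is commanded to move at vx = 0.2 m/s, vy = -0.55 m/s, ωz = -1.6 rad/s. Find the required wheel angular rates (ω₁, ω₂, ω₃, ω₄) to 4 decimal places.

k = lx + ly = 0.15 + 0.18 = 0.3300;  k·ωz = 0.3300·-1.6 = -0.5280
ω₁ (FL) = (vx − vy − k·ωz)/r = 1.2780/0.08 = 15.9750
ω₂ (FR) = (vx + vy + k·ωz)/r = -0.8780/0.08 = -10.9750
ω₃ (RL) = (vx + vy − k·ωz)/r = 0.1780/0.08 = 2.2250
ω₄ (RR) = (vx − vy + k·ωz)/r = 0.2220/0.08 = 2.7750

(15.9750, -10.9750, 2.2250, 2.7750)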